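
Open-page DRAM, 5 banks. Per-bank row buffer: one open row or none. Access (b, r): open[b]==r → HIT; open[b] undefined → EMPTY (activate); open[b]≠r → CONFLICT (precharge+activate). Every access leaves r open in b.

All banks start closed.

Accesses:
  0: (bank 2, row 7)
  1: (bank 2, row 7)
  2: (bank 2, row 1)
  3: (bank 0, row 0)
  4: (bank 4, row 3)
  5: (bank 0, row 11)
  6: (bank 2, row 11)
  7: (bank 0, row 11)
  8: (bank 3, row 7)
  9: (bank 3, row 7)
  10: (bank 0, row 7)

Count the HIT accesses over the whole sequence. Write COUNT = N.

COUNT = 3

#0 (2,7) E
#1 (2,7) H  (was 7)
#2 (2,1) C  (was 7)
#3 (0,0) E
#4 (4,3) E
#5 (0,11) C  (was 0)
#6 (2,11) C  (was 1)
#7 (0,11) H  (was 11)
#8 (3,7) E
#9 (3,7) H  (was 7)
#10 (0,7) C  (was 11)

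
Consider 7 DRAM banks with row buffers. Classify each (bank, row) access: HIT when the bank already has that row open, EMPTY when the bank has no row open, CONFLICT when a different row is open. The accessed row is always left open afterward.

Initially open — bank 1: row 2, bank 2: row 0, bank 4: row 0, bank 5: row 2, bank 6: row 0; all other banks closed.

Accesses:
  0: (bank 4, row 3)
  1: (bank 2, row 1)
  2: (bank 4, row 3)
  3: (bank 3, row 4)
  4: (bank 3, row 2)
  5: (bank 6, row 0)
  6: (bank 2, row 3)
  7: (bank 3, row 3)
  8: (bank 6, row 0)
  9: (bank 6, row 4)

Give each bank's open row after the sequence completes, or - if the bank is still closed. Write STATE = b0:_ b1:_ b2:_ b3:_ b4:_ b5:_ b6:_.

STATE = b0:- b1:2 b2:3 b3:3 b4:3 b5:2 b6:4

0: bank 4 row 3 — prev 0 → CONFLICT
1: bank 2 row 1 — prev 0 → CONFLICT
2: bank 4 row 3 — prev 3 → HIT
3: bank 3 row 4 — prev None → EMPTY
4: bank 3 row 2 — prev 4 → CONFLICT
5: bank 6 row 0 — prev 0 → HIT
6: bank 2 row 3 — prev 1 → CONFLICT
7: bank 3 row 3 — prev 2 → CONFLICT
8: bank 6 row 0 — prev 0 → HIT
9: bank 6 row 4 — prev 0 → CONFLICT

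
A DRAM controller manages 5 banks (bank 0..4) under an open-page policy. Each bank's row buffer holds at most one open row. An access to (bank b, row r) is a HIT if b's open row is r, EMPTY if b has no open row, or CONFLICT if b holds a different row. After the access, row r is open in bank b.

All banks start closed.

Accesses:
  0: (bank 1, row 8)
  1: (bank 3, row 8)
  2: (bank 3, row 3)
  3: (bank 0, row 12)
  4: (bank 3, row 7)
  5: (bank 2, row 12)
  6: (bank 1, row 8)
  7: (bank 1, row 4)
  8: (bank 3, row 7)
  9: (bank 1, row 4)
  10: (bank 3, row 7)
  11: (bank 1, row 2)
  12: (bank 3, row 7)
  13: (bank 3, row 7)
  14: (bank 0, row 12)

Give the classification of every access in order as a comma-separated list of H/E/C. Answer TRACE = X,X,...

TRACE = E,E,C,E,C,E,H,C,H,H,H,C,H,H,H

0: bank 1 row 8 — prev None → EMPTY
1: bank 3 row 8 — prev None → EMPTY
2: bank 3 row 3 — prev 8 → CONFLICT
3: bank 0 row 12 — prev None → EMPTY
4: bank 3 row 7 — prev 3 → CONFLICT
5: bank 2 row 12 — prev None → EMPTY
6: bank 1 row 8 — prev 8 → HIT
7: bank 1 row 4 — prev 8 → CONFLICT
8: bank 3 row 7 — prev 7 → HIT
9: bank 1 row 4 — prev 4 → HIT
10: bank 3 row 7 — prev 7 → HIT
11: bank 1 row 2 — prev 4 → CONFLICT
12: bank 3 row 7 — prev 7 → HIT
13: bank 3 row 7 — prev 7 → HIT
14: bank 0 row 12 — prev 12 → HIT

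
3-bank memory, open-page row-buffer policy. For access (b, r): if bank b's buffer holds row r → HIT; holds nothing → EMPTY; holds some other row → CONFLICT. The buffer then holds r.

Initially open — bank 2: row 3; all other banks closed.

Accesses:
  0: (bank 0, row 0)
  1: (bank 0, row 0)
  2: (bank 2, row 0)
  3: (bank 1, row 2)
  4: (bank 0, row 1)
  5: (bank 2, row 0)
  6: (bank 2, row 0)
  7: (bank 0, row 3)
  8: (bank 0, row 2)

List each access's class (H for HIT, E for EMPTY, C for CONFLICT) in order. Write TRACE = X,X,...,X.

step 0: bank0 None->0 [EMPTY]
step 1: bank0 0->0 [HIT]
step 2: bank2 3->0 [CONFLICT]
step 3: bank1 None->2 [EMPTY]
step 4: bank0 0->1 [CONFLICT]
step 5: bank2 0->0 [HIT]
step 6: bank2 0->0 [HIT]
step 7: bank0 1->3 [CONFLICT]
step 8: bank0 3->2 [CONFLICT]

TRACE = E,H,C,E,C,H,H,C,C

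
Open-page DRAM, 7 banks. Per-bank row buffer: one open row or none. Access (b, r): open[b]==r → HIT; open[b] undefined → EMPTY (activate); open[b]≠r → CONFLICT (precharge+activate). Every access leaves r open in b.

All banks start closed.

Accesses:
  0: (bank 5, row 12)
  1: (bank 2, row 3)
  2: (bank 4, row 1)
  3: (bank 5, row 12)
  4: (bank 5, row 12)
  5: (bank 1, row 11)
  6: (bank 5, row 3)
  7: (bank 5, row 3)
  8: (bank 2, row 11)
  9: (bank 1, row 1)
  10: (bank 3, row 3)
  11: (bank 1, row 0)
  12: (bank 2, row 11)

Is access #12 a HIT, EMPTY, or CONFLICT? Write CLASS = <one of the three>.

CLASS = HIT

#0 (5,12) E
#1 (2,3) E
#2 (4,1) E
#3 (5,12) H  (was 12)
#4 (5,12) H  (was 12)
#5 (1,11) E
#6 (5,3) C  (was 12)
#7 (5,3) H  (was 3)
#8 (2,11) C  (was 3)
#9 (1,1) C  (was 11)
#10 (3,3) E
#11 (1,0) C  (was 1)
#12 (2,11) H  (was 11)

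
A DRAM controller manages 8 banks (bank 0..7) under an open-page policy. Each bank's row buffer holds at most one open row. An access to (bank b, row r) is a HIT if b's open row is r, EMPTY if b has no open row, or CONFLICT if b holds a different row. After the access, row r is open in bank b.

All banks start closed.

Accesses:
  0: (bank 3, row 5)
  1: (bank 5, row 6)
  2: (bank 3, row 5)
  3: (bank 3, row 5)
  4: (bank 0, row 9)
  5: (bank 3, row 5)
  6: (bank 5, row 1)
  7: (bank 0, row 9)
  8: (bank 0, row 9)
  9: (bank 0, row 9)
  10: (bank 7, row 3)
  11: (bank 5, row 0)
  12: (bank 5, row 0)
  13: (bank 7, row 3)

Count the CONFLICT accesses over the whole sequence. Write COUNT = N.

0: bank 3 row 5 — prev None → EMPTY
1: bank 5 row 6 — prev None → EMPTY
2: bank 3 row 5 — prev 5 → HIT
3: bank 3 row 5 — prev 5 → HIT
4: bank 0 row 9 — prev None → EMPTY
5: bank 3 row 5 — prev 5 → HIT
6: bank 5 row 1 — prev 6 → CONFLICT
7: bank 0 row 9 — prev 9 → HIT
8: bank 0 row 9 — prev 9 → HIT
9: bank 0 row 9 — prev 9 → HIT
10: bank 7 row 3 — prev None → EMPTY
11: bank 5 row 0 — prev 1 → CONFLICT
12: bank 5 row 0 — prev 0 → HIT
13: bank 7 row 3 — prev 3 → HIT

COUNT = 2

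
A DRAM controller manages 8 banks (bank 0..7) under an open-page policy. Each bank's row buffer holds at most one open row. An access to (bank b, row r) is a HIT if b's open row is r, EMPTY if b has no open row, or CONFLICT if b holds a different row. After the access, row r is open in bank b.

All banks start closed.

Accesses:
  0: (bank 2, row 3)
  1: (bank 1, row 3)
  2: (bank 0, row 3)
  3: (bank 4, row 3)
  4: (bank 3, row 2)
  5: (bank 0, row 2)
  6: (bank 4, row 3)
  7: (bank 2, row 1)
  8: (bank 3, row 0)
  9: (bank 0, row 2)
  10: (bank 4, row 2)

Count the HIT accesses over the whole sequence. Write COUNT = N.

COUNT = 2

#0 (2,3) E
#1 (1,3) E
#2 (0,3) E
#3 (4,3) E
#4 (3,2) E
#5 (0,2) C  (was 3)
#6 (4,3) H  (was 3)
#7 (2,1) C  (was 3)
#8 (3,0) C  (was 2)
#9 (0,2) H  (was 2)
#10 (4,2) C  (was 3)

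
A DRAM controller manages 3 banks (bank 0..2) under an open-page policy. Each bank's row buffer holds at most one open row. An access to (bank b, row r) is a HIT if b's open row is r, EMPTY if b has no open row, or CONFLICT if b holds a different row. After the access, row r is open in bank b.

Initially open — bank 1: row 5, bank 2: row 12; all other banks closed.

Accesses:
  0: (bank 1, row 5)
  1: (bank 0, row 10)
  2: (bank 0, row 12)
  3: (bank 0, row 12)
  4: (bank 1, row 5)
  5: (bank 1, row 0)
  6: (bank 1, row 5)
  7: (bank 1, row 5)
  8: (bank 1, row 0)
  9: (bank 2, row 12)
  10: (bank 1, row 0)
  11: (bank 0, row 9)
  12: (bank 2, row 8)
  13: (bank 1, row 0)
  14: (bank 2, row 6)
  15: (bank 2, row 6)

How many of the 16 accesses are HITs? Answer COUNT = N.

COUNT = 8

0: bank 1 row 5 — prev 5 → HIT
1: bank 0 row 10 — prev None → EMPTY
2: bank 0 row 12 — prev 10 → CONFLICT
3: bank 0 row 12 — prev 12 → HIT
4: bank 1 row 5 — prev 5 → HIT
5: bank 1 row 0 — prev 5 → CONFLICT
6: bank 1 row 5 — prev 0 → CONFLICT
7: bank 1 row 5 — prev 5 → HIT
8: bank 1 row 0 — prev 5 → CONFLICT
9: bank 2 row 12 — prev 12 → HIT
10: bank 1 row 0 — prev 0 → HIT
11: bank 0 row 9 — prev 12 → CONFLICT
12: bank 2 row 8 — prev 12 → CONFLICT
13: bank 1 row 0 — prev 0 → HIT
14: bank 2 row 6 — prev 8 → CONFLICT
15: bank 2 row 6 — prev 6 → HIT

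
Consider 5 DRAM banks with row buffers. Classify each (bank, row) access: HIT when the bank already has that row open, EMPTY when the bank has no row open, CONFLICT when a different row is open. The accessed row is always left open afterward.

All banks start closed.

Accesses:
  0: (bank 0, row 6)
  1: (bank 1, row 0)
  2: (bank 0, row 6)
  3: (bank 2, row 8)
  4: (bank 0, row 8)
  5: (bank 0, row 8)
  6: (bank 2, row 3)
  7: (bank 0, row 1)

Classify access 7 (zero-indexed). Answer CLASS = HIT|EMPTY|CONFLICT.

#0 (0,6) E
#1 (1,0) E
#2 (0,6) H  (was 6)
#3 (2,8) E
#4 (0,8) C  (was 6)
#5 (0,8) H  (was 8)
#6 (2,3) C  (was 8)
#7 (0,1) C  (was 8)

CLASS = CONFLICT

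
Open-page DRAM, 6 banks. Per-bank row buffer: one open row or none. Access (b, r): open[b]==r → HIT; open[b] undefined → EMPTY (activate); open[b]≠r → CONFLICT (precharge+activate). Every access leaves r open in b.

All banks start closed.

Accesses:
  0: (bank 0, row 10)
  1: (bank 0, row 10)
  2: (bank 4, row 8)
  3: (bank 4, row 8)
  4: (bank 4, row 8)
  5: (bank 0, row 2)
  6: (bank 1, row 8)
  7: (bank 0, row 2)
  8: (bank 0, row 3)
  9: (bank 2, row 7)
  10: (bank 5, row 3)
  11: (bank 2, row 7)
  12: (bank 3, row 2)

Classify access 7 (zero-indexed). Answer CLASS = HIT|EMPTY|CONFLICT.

#0 (0,10) E
#1 (0,10) H  (was 10)
#2 (4,8) E
#3 (4,8) H  (was 8)
#4 (4,8) H  (was 8)
#5 (0,2) C  (was 10)
#6 (1,8) E
#7 (0,2) H  (was 2)
#8 (0,3) C  (was 2)
#9 (2,7) E
#10 (5,3) E
#11 (2,7) H  (was 7)
#12 (3,2) E

CLASS = HIT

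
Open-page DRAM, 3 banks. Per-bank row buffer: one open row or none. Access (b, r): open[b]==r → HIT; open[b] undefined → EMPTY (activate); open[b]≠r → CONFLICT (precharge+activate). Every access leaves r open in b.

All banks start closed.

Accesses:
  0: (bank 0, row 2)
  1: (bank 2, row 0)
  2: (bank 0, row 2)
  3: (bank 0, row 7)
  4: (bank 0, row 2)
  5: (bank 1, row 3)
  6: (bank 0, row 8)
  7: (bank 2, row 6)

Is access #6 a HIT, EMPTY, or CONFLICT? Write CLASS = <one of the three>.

CLASS = CONFLICT

  [0] b0 r2: no row ⇒ E
  [1] b2 r0: no row ⇒ E
  [2] b0 r2: had r2 ⇒ H
  [3] b0 r7: had r2 ⇒ C
  [4] b0 r2: had r7 ⇒ C
  [5] b1 r3: no row ⇒ E
  [6] b0 r8: had r2 ⇒ C
  [7] b2 r6: had r0 ⇒ C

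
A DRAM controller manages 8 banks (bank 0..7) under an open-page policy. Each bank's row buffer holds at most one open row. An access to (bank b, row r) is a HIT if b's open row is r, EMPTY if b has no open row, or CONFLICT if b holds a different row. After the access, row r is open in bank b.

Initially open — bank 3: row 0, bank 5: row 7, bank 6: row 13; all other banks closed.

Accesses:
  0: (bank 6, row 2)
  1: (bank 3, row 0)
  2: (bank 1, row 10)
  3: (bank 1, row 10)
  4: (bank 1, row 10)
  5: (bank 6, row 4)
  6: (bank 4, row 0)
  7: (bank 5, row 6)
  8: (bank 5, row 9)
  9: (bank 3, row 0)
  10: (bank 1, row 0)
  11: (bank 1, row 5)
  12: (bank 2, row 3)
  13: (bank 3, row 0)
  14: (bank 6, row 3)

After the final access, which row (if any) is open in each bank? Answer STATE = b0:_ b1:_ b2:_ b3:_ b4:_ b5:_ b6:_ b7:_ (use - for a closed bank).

#0 (6,2) C  (was 13)
#1 (3,0) H  (was 0)
#2 (1,10) E
#3 (1,10) H  (was 10)
#4 (1,10) H  (was 10)
#5 (6,4) C  (was 2)
#6 (4,0) E
#7 (5,6) C  (was 7)
#8 (5,9) C  (was 6)
#9 (3,0) H  (was 0)
#10 (1,0) C  (was 10)
#11 (1,5) C  (was 0)
#12 (2,3) E
#13 (3,0) H  (was 0)
#14 (6,3) C  (was 4)

STATE = b0:- b1:5 b2:3 b3:0 b4:0 b5:9 b6:3 b7:-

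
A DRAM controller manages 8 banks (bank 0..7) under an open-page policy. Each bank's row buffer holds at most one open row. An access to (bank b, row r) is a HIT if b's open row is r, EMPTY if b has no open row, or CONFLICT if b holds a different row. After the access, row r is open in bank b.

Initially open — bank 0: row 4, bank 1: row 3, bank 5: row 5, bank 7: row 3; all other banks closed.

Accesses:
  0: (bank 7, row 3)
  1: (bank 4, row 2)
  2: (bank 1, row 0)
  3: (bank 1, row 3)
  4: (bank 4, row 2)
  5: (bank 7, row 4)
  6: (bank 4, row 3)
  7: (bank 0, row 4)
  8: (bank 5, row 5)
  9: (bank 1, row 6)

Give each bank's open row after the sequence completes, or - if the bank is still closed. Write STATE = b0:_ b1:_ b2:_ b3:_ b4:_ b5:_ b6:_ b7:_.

#0 (7,3) H  (was 3)
#1 (4,2) E
#2 (1,0) C  (was 3)
#3 (1,3) C  (was 0)
#4 (4,2) H  (was 2)
#5 (7,4) C  (was 3)
#6 (4,3) C  (was 2)
#7 (0,4) H  (was 4)
#8 (5,5) H  (was 5)
#9 (1,6) C  (was 3)

STATE = b0:4 b1:6 b2:- b3:- b4:3 b5:5 b6:- b7:4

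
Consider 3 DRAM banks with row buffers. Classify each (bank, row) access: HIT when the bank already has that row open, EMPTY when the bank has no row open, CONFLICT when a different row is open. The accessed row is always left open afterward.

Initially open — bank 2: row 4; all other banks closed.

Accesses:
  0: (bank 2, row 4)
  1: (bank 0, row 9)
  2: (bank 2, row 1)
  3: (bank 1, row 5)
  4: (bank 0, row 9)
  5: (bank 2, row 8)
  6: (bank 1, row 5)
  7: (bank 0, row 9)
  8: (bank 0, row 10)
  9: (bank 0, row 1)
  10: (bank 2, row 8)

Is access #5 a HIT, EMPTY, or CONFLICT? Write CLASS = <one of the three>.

0: bank 2 row 4 — prev 4 → HIT
1: bank 0 row 9 — prev None → EMPTY
2: bank 2 row 1 — prev 4 → CONFLICT
3: bank 1 row 5 — prev None → EMPTY
4: bank 0 row 9 — prev 9 → HIT
5: bank 2 row 8 — prev 1 → CONFLICT
6: bank 1 row 5 — prev 5 → HIT
7: bank 0 row 9 — prev 9 → HIT
8: bank 0 row 10 — prev 9 → CONFLICT
9: bank 0 row 1 — prev 10 → CONFLICT
10: bank 2 row 8 — prev 8 → HIT

CLASS = CONFLICT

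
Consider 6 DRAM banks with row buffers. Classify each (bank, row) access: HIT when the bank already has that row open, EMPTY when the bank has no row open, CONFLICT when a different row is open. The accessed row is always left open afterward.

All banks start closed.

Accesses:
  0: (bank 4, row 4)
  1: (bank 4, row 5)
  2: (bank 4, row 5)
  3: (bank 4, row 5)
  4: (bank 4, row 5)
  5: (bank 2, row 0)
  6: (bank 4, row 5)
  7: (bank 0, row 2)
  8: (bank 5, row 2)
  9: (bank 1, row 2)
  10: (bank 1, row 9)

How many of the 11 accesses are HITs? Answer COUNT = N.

COUNT = 4

#0 (4,4) E
#1 (4,5) C  (was 4)
#2 (4,5) H  (was 5)
#3 (4,5) H  (was 5)
#4 (4,5) H  (was 5)
#5 (2,0) E
#6 (4,5) H  (was 5)
#7 (0,2) E
#8 (5,2) E
#9 (1,2) E
#10 (1,9) C  (was 2)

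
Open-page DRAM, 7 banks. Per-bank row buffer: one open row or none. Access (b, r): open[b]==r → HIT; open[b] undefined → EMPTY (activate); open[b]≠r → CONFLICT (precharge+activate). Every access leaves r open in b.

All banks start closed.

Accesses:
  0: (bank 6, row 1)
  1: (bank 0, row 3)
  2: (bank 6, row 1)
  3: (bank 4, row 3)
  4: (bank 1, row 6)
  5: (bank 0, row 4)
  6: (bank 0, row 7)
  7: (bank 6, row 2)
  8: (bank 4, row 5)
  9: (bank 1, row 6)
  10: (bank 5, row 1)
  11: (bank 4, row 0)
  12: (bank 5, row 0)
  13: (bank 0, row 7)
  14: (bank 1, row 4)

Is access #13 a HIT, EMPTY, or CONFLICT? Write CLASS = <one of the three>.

CLASS = HIT

step 0: bank6 None->1 [EMPTY]
step 1: bank0 None->3 [EMPTY]
step 2: bank6 1->1 [HIT]
step 3: bank4 None->3 [EMPTY]
step 4: bank1 None->6 [EMPTY]
step 5: bank0 3->4 [CONFLICT]
step 6: bank0 4->7 [CONFLICT]
step 7: bank6 1->2 [CONFLICT]
step 8: bank4 3->5 [CONFLICT]
step 9: bank1 6->6 [HIT]
step 10: bank5 None->1 [EMPTY]
step 11: bank4 5->0 [CONFLICT]
step 12: bank5 1->0 [CONFLICT]
step 13: bank0 7->7 [HIT]
step 14: bank1 6->4 [CONFLICT]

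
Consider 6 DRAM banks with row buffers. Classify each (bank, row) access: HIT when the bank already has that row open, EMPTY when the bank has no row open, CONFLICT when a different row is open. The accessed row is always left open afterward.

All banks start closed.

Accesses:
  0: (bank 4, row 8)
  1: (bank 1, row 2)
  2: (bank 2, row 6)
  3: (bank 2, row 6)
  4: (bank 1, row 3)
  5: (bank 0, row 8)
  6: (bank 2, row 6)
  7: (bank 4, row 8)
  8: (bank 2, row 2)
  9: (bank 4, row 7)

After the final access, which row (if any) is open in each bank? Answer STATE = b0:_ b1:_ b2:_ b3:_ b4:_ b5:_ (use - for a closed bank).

STATE = b0:8 b1:3 b2:2 b3:- b4:7 b5:-

  [0] b4 r8: no row ⇒ E
  [1] b1 r2: no row ⇒ E
  [2] b2 r6: no row ⇒ E
  [3] b2 r6: had r6 ⇒ H
  [4] b1 r3: had r2 ⇒ C
  [5] b0 r8: no row ⇒ E
  [6] b2 r6: had r6 ⇒ H
  [7] b4 r8: had r8 ⇒ H
  [8] b2 r2: had r6 ⇒ C
  [9] b4 r7: had r8 ⇒ C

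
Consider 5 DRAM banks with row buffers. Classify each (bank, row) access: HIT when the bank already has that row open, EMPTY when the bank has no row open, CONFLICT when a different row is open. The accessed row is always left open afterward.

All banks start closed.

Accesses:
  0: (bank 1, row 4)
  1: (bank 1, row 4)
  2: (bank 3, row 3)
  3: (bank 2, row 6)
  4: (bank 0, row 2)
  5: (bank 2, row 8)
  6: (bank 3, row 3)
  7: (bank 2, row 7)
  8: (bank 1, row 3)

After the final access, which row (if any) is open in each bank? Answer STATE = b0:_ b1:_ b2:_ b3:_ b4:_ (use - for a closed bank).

STATE = b0:2 b1:3 b2:7 b3:3 b4:-

step 0: bank1 None->4 [EMPTY]
step 1: bank1 4->4 [HIT]
step 2: bank3 None->3 [EMPTY]
step 3: bank2 None->6 [EMPTY]
step 4: bank0 None->2 [EMPTY]
step 5: bank2 6->8 [CONFLICT]
step 6: bank3 3->3 [HIT]
step 7: bank2 8->7 [CONFLICT]
step 8: bank1 4->3 [CONFLICT]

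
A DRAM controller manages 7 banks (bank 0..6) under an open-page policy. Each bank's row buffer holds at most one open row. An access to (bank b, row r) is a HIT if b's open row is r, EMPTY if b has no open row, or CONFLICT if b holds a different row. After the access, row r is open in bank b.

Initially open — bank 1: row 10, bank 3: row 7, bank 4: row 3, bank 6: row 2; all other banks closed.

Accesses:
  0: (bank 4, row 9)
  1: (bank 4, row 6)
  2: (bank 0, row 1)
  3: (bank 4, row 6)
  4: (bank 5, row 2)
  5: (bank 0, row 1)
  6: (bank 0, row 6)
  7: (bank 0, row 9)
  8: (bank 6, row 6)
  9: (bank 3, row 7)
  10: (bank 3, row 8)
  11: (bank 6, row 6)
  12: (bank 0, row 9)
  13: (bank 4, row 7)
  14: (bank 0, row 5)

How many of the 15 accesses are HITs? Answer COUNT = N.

step 0: bank4 3->9 [CONFLICT]
step 1: bank4 9->6 [CONFLICT]
step 2: bank0 None->1 [EMPTY]
step 3: bank4 6->6 [HIT]
step 4: bank5 None->2 [EMPTY]
step 5: bank0 1->1 [HIT]
step 6: bank0 1->6 [CONFLICT]
step 7: bank0 6->9 [CONFLICT]
step 8: bank6 2->6 [CONFLICT]
step 9: bank3 7->7 [HIT]
step 10: bank3 7->8 [CONFLICT]
step 11: bank6 6->6 [HIT]
step 12: bank0 9->9 [HIT]
step 13: bank4 6->7 [CONFLICT]
step 14: bank0 9->5 [CONFLICT]

COUNT = 5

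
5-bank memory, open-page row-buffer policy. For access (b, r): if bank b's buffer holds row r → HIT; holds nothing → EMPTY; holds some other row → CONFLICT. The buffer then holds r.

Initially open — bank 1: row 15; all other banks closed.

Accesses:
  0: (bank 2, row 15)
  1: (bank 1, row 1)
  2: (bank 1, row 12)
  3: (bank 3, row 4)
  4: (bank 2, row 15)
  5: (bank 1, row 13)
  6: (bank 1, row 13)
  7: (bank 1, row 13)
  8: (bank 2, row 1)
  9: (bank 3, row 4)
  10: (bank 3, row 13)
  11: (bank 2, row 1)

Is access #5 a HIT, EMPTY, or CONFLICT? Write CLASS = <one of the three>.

0: bank 2 row 15 — prev None → EMPTY
1: bank 1 row 1 — prev 15 → CONFLICT
2: bank 1 row 12 — prev 1 → CONFLICT
3: bank 3 row 4 — prev None → EMPTY
4: bank 2 row 15 — prev 15 → HIT
5: bank 1 row 13 — prev 12 → CONFLICT
6: bank 1 row 13 — prev 13 → HIT
7: bank 1 row 13 — prev 13 → HIT
8: bank 2 row 1 — prev 15 → CONFLICT
9: bank 3 row 4 — prev 4 → HIT
10: bank 3 row 13 — prev 4 → CONFLICT
11: bank 2 row 1 — prev 1 → HIT

CLASS = CONFLICT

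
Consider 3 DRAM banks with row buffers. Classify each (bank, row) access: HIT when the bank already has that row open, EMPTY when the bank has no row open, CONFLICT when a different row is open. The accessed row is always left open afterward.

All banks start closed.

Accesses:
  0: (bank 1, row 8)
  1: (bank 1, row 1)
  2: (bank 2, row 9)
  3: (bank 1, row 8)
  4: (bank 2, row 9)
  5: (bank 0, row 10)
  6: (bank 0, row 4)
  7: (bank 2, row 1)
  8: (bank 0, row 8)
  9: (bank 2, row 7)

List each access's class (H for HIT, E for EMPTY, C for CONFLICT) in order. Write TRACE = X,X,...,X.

  [0] b1 r8: no row ⇒ E
  [1] b1 r1: had r8 ⇒ C
  [2] b2 r9: no row ⇒ E
  [3] b1 r8: had r1 ⇒ C
  [4] b2 r9: had r9 ⇒ H
  [5] b0 r10: no row ⇒ E
  [6] b0 r4: had r10 ⇒ C
  [7] b2 r1: had r9 ⇒ C
  [8] b0 r8: had r4 ⇒ C
  [9] b2 r7: had r1 ⇒ C

TRACE = E,C,E,C,H,E,C,C,C,C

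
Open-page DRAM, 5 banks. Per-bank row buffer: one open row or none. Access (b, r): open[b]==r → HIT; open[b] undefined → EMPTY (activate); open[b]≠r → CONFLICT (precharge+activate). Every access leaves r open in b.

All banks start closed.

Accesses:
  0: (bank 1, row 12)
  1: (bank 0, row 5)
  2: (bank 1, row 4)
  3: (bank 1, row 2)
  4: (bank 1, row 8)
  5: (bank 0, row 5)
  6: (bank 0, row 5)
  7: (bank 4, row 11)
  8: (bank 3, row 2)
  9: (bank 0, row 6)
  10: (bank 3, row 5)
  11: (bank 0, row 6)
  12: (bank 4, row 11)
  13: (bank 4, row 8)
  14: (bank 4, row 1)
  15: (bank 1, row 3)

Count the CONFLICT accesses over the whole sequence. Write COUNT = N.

step 0: bank1 None->12 [EMPTY]
step 1: bank0 None->5 [EMPTY]
step 2: bank1 12->4 [CONFLICT]
step 3: bank1 4->2 [CONFLICT]
step 4: bank1 2->8 [CONFLICT]
step 5: bank0 5->5 [HIT]
step 6: bank0 5->5 [HIT]
step 7: bank4 None->11 [EMPTY]
step 8: bank3 None->2 [EMPTY]
step 9: bank0 5->6 [CONFLICT]
step 10: bank3 2->5 [CONFLICT]
step 11: bank0 6->6 [HIT]
step 12: bank4 11->11 [HIT]
step 13: bank4 11->8 [CONFLICT]
step 14: bank4 8->1 [CONFLICT]
step 15: bank1 8->3 [CONFLICT]

COUNT = 8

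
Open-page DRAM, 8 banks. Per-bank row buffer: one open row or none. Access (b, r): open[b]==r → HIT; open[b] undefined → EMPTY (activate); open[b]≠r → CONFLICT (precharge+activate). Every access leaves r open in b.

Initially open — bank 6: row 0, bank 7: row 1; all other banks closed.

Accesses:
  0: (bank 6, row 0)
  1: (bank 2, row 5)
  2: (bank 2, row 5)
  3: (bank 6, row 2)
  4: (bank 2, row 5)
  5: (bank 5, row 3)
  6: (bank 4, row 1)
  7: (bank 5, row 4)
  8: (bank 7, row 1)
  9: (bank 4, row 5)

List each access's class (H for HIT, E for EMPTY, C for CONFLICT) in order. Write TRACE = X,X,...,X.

TRACE = H,E,H,C,H,E,E,C,H,C

  [0] b6 r0: had r0 ⇒ H
  [1] b2 r5: no row ⇒ E
  [2] b2 r5: had r5 ⇒ H
  [3] b6 r2: had r0 ⇒ C
  [4] b2 r5: had r5 ⇒ H
  [5] b5 r3: no row ⇒ E
  [6] b4 r1: no row ⇒ E
  [7] b5 r4: had r3 ⇒ C
  [8] b7 r1: had r1 ⇒ H
  [9] b4 r5: had r1 ⇒ C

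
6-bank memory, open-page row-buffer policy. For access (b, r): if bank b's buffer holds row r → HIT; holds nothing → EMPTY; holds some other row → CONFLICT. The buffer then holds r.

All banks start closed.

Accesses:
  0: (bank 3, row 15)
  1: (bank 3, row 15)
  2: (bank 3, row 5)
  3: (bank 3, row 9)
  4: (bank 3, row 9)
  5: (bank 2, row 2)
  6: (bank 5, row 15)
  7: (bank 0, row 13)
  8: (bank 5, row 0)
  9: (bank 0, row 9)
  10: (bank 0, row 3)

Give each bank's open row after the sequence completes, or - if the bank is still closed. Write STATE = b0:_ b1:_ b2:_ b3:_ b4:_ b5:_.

#0 (3,15) E
#1 (3,15) H  (was 15)
#2 (3,5) C  (was 15)
#3 (3,9) C  (was 5)
#4 (3,9) H  (was 9)
#5 (2,2) E
#6 (5,15) E
#7 (0,13) E
#8 (5,0) C  (was 15)
#9 (0,9) C  (was 13)
#10 (0,3) C  (was 9)

STATE = b0:3 b1:- b2:2 b3:9 b4:- b5:0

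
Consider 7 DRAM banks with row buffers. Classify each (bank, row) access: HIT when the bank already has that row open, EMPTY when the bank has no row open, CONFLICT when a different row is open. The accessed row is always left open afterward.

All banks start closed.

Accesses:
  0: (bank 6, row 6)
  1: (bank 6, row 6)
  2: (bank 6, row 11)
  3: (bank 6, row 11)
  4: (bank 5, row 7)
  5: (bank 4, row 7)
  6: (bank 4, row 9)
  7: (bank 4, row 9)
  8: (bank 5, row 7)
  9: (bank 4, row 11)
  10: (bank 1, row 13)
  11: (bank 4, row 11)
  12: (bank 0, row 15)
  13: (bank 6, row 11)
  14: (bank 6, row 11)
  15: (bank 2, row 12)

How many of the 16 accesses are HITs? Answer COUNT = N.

  [0] b6 r6: no row ⇒ E
  [1] b6 r6: had r6 ⇒ H
  [2] b6 r11: had r6 ⇒ C
  [3] b6 r11: had r11 ⇒ H
  [4] b5 r7: no row ⇒ E
  [5] b4 r7: no row ⇒ E
  [6] b4 r9: had r7 ⇒ C
  [7] b4 r9: had r9 ⇒ H
  [8] b5 r7: had r7 ⇒ H
  [9] b4 r11: had r9 ⇒ C
  [10] b1 r13: no row ⇒ E
  [11] b4 r11: had r11 ⇒ H
  [12] b0 r15: no row ⇒ E
  [13] b6 r11: had r11 ⇒ H
  [14] b6 r11: had r11 ⇒ H
  [15] b2 r12: no row ⇒ E

COUNT = 7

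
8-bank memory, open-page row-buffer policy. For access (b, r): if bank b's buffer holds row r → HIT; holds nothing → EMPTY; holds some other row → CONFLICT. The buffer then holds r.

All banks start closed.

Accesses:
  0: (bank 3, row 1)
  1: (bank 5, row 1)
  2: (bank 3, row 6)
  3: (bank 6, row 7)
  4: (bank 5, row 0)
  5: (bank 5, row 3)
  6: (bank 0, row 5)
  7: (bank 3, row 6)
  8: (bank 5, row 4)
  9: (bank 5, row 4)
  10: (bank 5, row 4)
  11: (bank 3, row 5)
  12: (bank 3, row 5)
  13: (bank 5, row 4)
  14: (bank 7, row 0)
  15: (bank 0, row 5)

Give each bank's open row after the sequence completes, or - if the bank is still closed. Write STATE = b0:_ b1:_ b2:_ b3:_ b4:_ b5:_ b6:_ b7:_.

STATE = b0:5 b1:- b2:- b3:5 b4:- b5:4 b6:7 b7:0

  [0] b3 r1: no row ⇒ E
  [1] b5 r1: no row ⇒ E
  [2] b3 r6: had r1 ⇒ C
  [3] b6 r7: no row ⇒ E
  [4] b5 r0: had r1 ⇒ C
  [5] b5 r3: had r0 ⇒ C
  [6] b0 r5: no row ⇒ E
  [7] b3 r6: had r6 ⇒ H
  [8] b5 r4: had r3 ⇒ C
  [9] b5 r4: had r4 ⇒ H
  [10] b5 r4: had r4 ⇒ H
  [11] b3 r5: had r6 ⇒ C
  [12] b3 r5: had r5 ⇒ H
  [13] b5 r4: had r4 ⇒ H
  [14] b7 r0: no row ⇒ E
  [15] b0 r5: had r5 ⇒ H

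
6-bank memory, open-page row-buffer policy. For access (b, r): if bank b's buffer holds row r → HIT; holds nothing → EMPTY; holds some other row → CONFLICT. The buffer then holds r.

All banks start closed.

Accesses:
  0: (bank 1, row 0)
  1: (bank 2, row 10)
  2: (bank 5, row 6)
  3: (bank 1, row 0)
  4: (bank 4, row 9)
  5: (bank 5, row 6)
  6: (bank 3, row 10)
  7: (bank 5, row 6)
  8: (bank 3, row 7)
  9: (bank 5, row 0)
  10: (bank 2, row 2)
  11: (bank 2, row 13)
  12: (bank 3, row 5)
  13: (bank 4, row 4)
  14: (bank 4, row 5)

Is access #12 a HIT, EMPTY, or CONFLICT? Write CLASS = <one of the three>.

0: bank 1 row 0 — prev None → EMPTY
1: bank 2 row 10 — prev None → EMPTY
2: bank 5 row 6 — prev None → EMPTY
3: bank 1 row 0 — prev 0 → HIT
4: bank 4 row 9 — prev None → EMPTY
5: bank 5 row 6 — prev 6 → HIT
6: bank 3 row 10 — prev None → EMPTY
7: bank 5 row 6 — prev 6 → HIT
8: bank 3 row 7 — prev 10 → CONFLICT
9: bank 5 row 0 — prev 6 → CONFLICT
10: bank 2 row 2 — prev 10 → CONFLICT
11: bank 2 row 13 — prev 2 → CONFLICT
12: bank 3 row 5 — prev 7 → CONFLICT
13: bank 4 row 4 — prev 9 → CONFLICT
14: bank 4 row 5 — prev 4 → CONFLICT

CLASS = CONFLICT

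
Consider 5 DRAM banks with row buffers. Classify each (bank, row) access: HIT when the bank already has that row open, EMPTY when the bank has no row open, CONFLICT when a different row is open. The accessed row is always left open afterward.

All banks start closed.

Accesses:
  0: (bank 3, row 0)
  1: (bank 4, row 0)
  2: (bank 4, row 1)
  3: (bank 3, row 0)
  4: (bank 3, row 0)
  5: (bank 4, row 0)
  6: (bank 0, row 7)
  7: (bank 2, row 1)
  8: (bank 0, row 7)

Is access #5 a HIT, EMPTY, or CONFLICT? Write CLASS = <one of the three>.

#0 (3,0) E
#1 (4,0) E
#2 (4,1) C  (was 0)
#3 (3,0) H  (was 0)
#4 (3,0) H  (was 0)
#5 (4,0) C  (was 1)
#6 (0,7) E
#7 (2,1) E
#8 (0,7) H  (was 7)

CLASS = CONFLICT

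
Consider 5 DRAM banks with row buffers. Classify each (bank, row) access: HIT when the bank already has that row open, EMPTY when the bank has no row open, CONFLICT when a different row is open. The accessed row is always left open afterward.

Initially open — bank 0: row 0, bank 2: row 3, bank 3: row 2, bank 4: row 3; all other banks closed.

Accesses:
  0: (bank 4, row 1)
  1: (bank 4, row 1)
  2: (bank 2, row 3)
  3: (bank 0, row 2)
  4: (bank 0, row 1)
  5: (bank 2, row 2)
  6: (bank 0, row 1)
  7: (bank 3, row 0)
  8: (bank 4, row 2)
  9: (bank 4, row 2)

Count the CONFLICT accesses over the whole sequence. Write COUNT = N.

  [0] b4 r1: had r3 ⇒ C
  [1] b4 r1: had r1 ⇒ H
  [2] b2 r3: had r3 ⇒ H
  [3] b0 r2: had r0 ⇒ C
  [4] b0 r1: had r2 ⇒ C
  [5] b2 r2: had r3 ⇒ C
  [6] b0 r1: had r1 ⇒ H
  [7] b3 r0: had r2 ⇒ C
  [8] b4 r2: had r1 ⇒ C
  [9] b4 r2: had r2 ⇒ H

COUNT = 6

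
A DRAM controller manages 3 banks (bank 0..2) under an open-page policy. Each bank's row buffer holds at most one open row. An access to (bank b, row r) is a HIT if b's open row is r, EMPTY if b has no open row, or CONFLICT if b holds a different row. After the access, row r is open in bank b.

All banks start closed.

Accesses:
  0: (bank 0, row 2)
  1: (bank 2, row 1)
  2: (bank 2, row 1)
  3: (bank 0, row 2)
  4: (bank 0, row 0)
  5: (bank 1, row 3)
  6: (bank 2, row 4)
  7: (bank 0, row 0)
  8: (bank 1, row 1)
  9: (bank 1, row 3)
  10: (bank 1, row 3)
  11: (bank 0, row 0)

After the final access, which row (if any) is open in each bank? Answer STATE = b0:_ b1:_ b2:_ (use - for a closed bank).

STATE = b0:0 b1:3 b2:4

#0 (0,2) E
#1 (2,1) E
#2 (2,1) H  (was 1)
#3 (0,2) H  (was 2)
#4 (0,0) C  (was 2)
#5 (1,3) E
#6 (2,4) C  (was 1)
#7 (0,0) H  (was 0)
#8 (1,1) C  (was 3)
#9 (1,3) C  (was 1)
#10 (1,3) H  (was 3)
#11 (0,0) H  (was 0)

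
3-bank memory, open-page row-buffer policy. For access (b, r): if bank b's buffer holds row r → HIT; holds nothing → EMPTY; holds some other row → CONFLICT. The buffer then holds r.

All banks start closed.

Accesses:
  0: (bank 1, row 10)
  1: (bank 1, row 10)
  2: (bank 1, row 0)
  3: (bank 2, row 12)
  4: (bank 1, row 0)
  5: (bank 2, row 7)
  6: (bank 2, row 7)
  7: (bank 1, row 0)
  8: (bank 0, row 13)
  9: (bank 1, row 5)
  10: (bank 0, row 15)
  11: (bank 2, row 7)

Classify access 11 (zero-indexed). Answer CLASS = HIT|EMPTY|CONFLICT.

#0 (1,10) E
#1 (1,10) H  (was 10)
#2 (1,0) C  (was 10)
#3 (2,12) E
#4 (1,0) H  (was 0)
#5 (2,7) C  (was 12)
#6 (2,7) H  (was 7)
#7 (1,0) H  (was 0)
#8 (0,13) E
#9 (1,5) C  (was 0)
#10 (0,15) C  (was 13)
#11 (2,7) H  (was 7)

CLASS = HIT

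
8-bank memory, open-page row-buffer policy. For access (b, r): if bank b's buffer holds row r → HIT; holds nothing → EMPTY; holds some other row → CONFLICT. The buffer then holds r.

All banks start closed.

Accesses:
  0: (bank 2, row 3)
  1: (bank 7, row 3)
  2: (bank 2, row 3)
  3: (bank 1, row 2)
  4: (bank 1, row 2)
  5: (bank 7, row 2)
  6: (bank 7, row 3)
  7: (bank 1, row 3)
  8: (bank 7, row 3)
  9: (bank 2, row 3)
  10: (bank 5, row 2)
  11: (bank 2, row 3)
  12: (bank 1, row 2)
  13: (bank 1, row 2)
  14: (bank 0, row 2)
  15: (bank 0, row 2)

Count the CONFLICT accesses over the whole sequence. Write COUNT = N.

#0 (2,3) E
#1 (7,3) E
#2 (2,3) H  (was 3)
#3 (1,2) E
#4 (1,2) H  (was 2)
#5 (7,2) C  (was 3)
#6 (7,3) C  (was 2)
#7 (1,3) C  (was 2)
#8 (7,3) H  (was 3)
#9 (2,3) H  (was 3)
#10 (5,2) E
#11 (2,3) H  (was 3)
#12 (1,2) C  (was 3)
#13 (1,2) H  (was 2)
#14 (0,2) E
#15 (0,2) H  (was 2)

COUNT = 4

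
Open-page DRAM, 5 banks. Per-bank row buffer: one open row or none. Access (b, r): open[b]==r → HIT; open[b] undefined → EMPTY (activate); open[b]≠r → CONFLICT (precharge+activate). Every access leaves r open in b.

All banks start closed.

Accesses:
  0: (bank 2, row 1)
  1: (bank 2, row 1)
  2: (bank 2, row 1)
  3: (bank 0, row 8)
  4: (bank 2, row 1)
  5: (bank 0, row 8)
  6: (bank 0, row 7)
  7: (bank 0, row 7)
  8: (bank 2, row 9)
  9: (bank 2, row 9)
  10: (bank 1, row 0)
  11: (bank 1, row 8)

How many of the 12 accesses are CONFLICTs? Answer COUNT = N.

COUNT = 3

  [0] b2 r1: no row ⇒ E
  [1] b2 r1: had r1 ⇒ H
  [2] b2 r1: had r1 ⇒ H
  [3] b0 r8: no row ⇒ E
  [4] b2 r1: had r1 ⇒ H
  [5] b0 r8: had r8 ⇒ H
  [6] b0 r7: had r8 ⇒ C
  [7] b0 r7: had r7 ⇒ H
  [8] b2 r9: had r1 ⇒ C
  [9] b2 r9: had r9 ⇒ H
  [10] b1 r0: no row ⇒ E
  [11] b1 r8: had r0 ⇒ C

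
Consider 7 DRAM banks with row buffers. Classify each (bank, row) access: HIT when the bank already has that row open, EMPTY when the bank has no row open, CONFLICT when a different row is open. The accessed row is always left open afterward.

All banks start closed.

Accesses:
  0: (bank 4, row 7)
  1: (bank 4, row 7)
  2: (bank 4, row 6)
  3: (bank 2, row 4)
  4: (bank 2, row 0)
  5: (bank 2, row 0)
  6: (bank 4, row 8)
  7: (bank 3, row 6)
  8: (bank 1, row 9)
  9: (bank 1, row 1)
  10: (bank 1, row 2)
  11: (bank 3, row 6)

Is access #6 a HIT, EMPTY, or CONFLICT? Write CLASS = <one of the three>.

0: bank 4 row 7 — prev None → EMPTY
1: bank 4 row 7 — prev 7 → HIT
2: bank 4 row 6 — prev 7 → CONFLICT
3: bank 2 row 4 — prev None → EMPTY
4: bank 2 row 0 — prev 4 → CONFLICT
5: bank 2 row 0 — prev 0 → HIT
6: bank 4 row 8 — prev 6 → CONFLICT
7: bank 3 row 6 — prev None → EMPTY
8: bank 1 row 9 — prev None → EMPTY
9: bank 1 row 1 — prev 9 → CONFLICT
10: bank 1 row 2 — prev 1 → CONFLICT
11: bank 3 row 6 — prev 6 → HIT

CLASS = CONFLICT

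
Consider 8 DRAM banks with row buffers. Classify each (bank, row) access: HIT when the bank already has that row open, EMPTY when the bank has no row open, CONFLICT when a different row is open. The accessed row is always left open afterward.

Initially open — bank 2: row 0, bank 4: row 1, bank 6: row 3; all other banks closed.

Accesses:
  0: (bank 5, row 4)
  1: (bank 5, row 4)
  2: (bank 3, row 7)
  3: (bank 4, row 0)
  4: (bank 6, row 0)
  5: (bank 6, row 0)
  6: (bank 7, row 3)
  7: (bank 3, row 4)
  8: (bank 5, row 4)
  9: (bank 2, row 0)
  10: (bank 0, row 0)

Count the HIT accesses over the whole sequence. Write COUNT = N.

COUNT = 4

step 0: bank5 None->4 [EMPTY]
step 1: bank5 4->4 [HIT]
step 2: bank3 None->7 [EMPTY]
step 3: bank4 1->0 [CONFLICT]
step 4: bank6 3->0 [CONFLICT]
step 5: bank6 0->0 [HIT]
step 6: bank7 None->3 [EMPTY]
step 7: bank3 7->4 [CONFLICT]
step 8: bank5 4->4 [HIT]
step 9: bank2 0->0 [HIT]
step 10: bank0 None->0 [EMPTY]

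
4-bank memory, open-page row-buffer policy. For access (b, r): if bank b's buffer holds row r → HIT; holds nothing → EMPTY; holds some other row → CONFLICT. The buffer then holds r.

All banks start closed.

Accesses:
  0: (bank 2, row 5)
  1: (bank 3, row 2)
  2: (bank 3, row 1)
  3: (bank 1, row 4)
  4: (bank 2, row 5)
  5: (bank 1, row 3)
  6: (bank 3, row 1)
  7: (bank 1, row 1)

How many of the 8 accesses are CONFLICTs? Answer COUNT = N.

0: bank 2 row 5 — prev None → EMPTY
1: bank 3 row 2 — prev None → EMPTY
2: bank 3 row 1 — prev 2 → CONFLICT
3: bank 1 row 4 — prev None → EMPTY
4: bank 2 row 5 — prev 5 → HIT
5: bank 1 row 3 — prev 4 → CONFLICT
6: bank 3 row 1 — prev 1 → HIT
7: bank 1 row 1 — prev 3 → CONFLICT

COUNT = 3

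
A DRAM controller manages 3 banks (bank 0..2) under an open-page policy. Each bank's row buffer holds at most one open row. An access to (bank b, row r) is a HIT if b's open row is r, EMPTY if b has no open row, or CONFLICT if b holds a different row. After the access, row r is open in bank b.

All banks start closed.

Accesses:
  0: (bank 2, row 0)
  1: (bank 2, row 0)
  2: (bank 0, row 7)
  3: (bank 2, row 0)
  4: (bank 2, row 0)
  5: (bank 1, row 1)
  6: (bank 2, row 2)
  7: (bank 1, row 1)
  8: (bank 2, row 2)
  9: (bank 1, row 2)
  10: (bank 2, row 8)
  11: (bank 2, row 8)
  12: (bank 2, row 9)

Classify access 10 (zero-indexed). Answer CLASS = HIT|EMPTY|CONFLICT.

  [0] b2 r0: no row ⇒ E
  [1] b2 r0: had r0 ⇒ H
  [2] b0 r7: no row ⇒ E
  [3] b2 r0: had r0 ⇒ H
  [4] b2 r0: had r0 ⇒ H
  [5] b1 r1: no row ⇒ E
  [6] b2 r2: had r0 ⇒ C
  [7] b1 r1: had r1 ⇒ H
  [8] b2 r2: had r2 ⇒ H
  [9] b1 r2: had r1 ⇒ C
  [10] b2 r8: had r2 ⇒ C
  [11] b2 r8: had r8 ⇒ H
  [12] b2 r9: had r8 ⇒ C

CLASS = CONFLICT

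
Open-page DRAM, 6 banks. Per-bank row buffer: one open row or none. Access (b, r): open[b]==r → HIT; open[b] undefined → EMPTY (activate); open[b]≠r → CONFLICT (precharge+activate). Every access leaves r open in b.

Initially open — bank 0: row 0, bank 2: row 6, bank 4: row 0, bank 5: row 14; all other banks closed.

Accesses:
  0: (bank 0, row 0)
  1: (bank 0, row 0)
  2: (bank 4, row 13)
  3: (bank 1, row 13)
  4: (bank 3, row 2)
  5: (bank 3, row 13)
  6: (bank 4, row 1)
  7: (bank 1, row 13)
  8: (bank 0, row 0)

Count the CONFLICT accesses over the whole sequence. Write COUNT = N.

#0 (0,0) H  (was 0)
#1 (0,0) H  (was 0)
#2 (4,13) C  (was 0)
#3 (1,13) E
#4 (3,2) E
#5 (3,13) C  (was 2)
#6 (4,1) C  (was 13)
#7 (1,13) H  (was 13)
#8 (0,0) H  (was 0)

COUNT = 3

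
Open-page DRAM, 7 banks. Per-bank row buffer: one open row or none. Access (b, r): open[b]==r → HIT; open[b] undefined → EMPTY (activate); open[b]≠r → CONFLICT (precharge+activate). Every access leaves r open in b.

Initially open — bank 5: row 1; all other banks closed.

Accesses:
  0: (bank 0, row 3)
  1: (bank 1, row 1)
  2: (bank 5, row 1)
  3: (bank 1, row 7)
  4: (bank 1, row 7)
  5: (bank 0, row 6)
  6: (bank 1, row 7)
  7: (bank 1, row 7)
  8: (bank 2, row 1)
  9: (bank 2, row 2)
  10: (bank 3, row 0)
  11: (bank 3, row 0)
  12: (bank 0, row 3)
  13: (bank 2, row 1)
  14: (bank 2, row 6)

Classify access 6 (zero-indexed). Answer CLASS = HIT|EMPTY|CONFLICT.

  [0] b0 r3: no row ⇒ E
  [1] b1 r1: no row ⇒ E
  [2] b5 r1: had r1 ⇒ H
  [3] b1 r7: had r1 ⇒ C
  [4] b1 r7: had r7 ⇒ H
  [5] b0 r6: had r3 ⇒ C
  [6] b1 r7: had r7 ⇒ H
  [7] b1 r7: had r7 ⇒ H
  [8] b2 r1: no row ⇒ E
  [9] b2 r2: had r1 ⇒ C
  [10] b3 r0: no row ⇒ E
  [11] b3 r0: had r0 ⇒ H
  [12] b0 r3: had r6 ⇒ C
  [13] b2 r1: had r2 ⇒ C
  [14] b2 r6: had r1 ⇒ C

CLASS = HIT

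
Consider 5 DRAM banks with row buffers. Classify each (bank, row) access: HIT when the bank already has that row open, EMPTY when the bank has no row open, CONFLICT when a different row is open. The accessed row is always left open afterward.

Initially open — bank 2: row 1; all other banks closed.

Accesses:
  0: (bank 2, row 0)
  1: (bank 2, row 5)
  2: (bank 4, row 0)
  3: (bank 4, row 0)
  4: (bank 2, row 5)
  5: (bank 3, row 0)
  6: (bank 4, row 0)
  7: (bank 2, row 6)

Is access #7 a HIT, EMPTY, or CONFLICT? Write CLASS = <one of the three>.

CLASS = CONFLICT

step 0: bank2 1->0 [CONFLICT]
step 1: bank2 0->5 [CONFLICT]
step 2: bank4 None->0 [EMPTY]
step 3: bank4 0->0 [HIT]
step 4: bank2 5->5 [HIT]
step 5: bank3 None->0 [EMPTY]
step 6: bank4 0->0 [HIT]
step 7: bank2 5->6 [CONFLICT]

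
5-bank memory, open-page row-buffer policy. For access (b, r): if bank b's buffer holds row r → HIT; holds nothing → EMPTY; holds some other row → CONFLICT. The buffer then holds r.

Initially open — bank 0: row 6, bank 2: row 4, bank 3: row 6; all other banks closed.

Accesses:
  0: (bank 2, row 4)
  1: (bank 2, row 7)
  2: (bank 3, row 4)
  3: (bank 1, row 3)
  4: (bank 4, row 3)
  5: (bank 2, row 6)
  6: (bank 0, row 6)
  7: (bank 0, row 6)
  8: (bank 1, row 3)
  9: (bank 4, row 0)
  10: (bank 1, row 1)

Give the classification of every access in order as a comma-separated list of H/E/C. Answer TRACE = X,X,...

step 0: bank2 4->4 [HIT]
step 1: bank2 4->7 [CONFLICT]
step 2: bank3 6->4 [CONFLICT]
step 3: bank1 None->3 [EMPTY]
step 4: bank4 None->3 [EMPTY]
step 5: bank2 7->6 [CONFLICT]
step 6: bank0 6->6 [HIT]
step 7: bank0 6->6 [HIT]
step 8: bank1 3->3 [HIT]
step 9: bank4 3->0 [CONFLICT]
step 10: bank1 3->1 [CONFLICT]

TRACE = H,C,C,E,E,C,H,H,H,C,C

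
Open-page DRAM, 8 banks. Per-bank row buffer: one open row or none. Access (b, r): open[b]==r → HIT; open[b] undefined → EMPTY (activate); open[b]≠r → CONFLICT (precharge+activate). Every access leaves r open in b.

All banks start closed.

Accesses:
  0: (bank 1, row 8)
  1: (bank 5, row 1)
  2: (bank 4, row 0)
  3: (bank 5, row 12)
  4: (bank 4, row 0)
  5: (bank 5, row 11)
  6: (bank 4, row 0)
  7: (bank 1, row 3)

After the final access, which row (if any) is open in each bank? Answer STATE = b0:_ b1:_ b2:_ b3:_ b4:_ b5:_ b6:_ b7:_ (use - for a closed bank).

step 0: bank1 None->8 [EMPTY]
step 1: bank5 None->1 [EMPTY]
step 2: bank4 None->0 [EMPTY]
step 3: bank5 1->12 [CONFLICT]
step 4: bank4 0->0 [HIT]
step 5: bank5 12->11 [CONFLICT]
step 6: bank4 0->0 [HIT]
step 7: bank1 8->3 [CONFLICT]

STATE = b0:- b1:3 b2:- b3:- b4:0 b5:11 b6:- b7:-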